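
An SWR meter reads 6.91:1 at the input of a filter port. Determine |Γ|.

|Γ| ≈ 0.747

|Γ| = (S − 1)/(S + 1) = (6.91 − 1)/(6.91 + 1) = 5.91/7.91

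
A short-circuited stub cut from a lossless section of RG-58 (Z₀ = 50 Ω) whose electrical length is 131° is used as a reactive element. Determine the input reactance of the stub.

X_in ≈ -57.5 Ω (capacitive)

tan(βl) = -1.15
For a short-circuited stub, Z_in = jZ_0·tan(βl)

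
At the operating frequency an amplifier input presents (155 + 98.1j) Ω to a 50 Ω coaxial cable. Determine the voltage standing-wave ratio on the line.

VSWR ≈ 4.44

Γ = (Z_L − Z_0)/(Z_L + Z_0) = (105 + j98.1)/(205 + j98.1)
|Γ| = 144/227 = 0.632
VSWR = (1 + |Γ|)/(1 − |Γ|) = 1.63/0.368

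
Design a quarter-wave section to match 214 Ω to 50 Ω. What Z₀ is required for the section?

Z_qwt = √(Z_0·R_L) = √(50 × 214) = √10700

Z_qwt ≈ 103 Ω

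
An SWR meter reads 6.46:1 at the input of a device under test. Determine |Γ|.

|Γ| ≈ 0.732

|Γ| = (S − 1)/(S + 1) = (6.46 − 1)/(6.46 + 1) = 5.46/7.46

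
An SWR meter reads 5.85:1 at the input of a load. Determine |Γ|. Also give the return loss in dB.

|Γ| ≈ 0.708; return loss ≈ 3 dB

|Γ| = (S − 1)/(S + 1) = (5.85 − 1)/(5.85 + 1) = 4.85/6.85
RL = −20·log₁₀|Γ| = −20·log₁₀(0.708)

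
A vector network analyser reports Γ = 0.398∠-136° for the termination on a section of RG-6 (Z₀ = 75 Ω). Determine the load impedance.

Z_L = Z_0·(1 + Γ)/(1 − Γ) = 75·(0.714 − j0.276)/(1.29 + j0.276)

Z_L ≈ 36.5 − j24 Ω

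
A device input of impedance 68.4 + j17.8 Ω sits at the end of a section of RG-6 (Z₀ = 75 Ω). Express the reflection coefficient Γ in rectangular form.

Γ ≈ -0.0302 + j0.128

Γ = (Z_L − Z_0)/(Z_L + Z_0) = (-6.6 + j17.8)/(143.4 + j17.8)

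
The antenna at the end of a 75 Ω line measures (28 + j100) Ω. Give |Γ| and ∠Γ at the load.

Γ ≈ 0.77 ∠ 71°

Γ = (Z_L − Z_0)/(Z_L + Z_0) = (-47 + j100)/(103 + j100)
|Γ| = 110/144 = 0.77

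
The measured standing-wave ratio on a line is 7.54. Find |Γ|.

|Γ| ≈ 0.766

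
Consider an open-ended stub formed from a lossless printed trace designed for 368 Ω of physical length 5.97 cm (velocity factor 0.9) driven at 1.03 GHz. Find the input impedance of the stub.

λ = v/f = 0.9·c / 1.03 GHz = 0.262 m
βl = 2π·l/λ = 2π × 0.228 = 82°
tan(βl) = 7.1
For an open-ended stub, Z_in = −jZ_0·cot(βl) = −jZ_0/tan(βl)

Z_in ≈ −j51.8 Ω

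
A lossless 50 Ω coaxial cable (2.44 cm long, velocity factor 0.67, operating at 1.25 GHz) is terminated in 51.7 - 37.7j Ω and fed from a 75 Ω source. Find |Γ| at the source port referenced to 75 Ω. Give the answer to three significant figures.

λ = v/f = 0.67·c / 1.25 GHz = 0.161 m
βl = 2π·l/λ = 2π × 0.152 = 54.6°
tan(βl) = 1.41
Z_in = Z_0·(Z_L + jZ_0·tanβl)/(Z_0 + jZ_L·tanβl) = 24.2 − j1.23 Ω
Γ_s = (Z_in − Z_s)/(Z_in + Z_s) = (-50.8 − j1.23)/(99.2 − j1.23), |Γ_s| = 0.512

|Γ| ≈ 0.512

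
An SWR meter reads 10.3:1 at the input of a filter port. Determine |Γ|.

|Γ| ≈ 0.823

|Γ| = (S − 1)/(S + 1) = (10.3 − 1)/(10.3 + 1) = 9.3/11.3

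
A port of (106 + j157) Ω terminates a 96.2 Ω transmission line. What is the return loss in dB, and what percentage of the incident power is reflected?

RL ≈ 4.23 dB; 37.8% of incident power reflected

Γ = (9.8 + j157)/(202.2 + j157), |Γ| = 0.614
RL = −20·log₁₀(0.614) = 4.23 dB
P_refl/P_inc = |Γ|² = 0.378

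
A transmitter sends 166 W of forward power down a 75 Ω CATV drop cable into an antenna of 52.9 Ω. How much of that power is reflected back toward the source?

Γ = (52.9 − 75)/(52.9 + 75) = -0.173
|Γ|² = 0.0299
P_refl = |Γ|²·P_inc = 4.96 W, P_del = (1 − |Γ|²)·P_inc = 161 W

P_reflected ≈ 4.96 W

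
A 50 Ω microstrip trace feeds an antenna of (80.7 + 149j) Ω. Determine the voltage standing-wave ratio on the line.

VSWR ≈ 7.6

Γ = (Z_L − Z_0)/(Z_L + Z_0) = (30.7 + j149)/(130.7 + j149)
|Γ| = 152/198 = 0.768
VSWR = (1 + |Γ|)/(1 − |Γ|) = 1.77/0.232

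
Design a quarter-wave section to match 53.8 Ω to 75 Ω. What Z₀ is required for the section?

Z_qwt ≈ 63.5 Ω

Z_qwt = √(Z_0·R_L) = √(75 × 53.8) = √4035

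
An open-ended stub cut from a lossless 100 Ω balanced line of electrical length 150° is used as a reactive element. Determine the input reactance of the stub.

tan(βl) = -0.577
For an open-ended stub, Z_in = −jZ_0·cot(βl) = −jZ_0/tan(βl)

X_in ≈ 173 Ω (inductive)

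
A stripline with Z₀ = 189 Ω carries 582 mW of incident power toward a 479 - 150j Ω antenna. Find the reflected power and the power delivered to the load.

P_reflected ≈ 132 mW; P_delivered ≈ 450 mW

|Γ| = |(290 − j150)/(668 − j150)| = 0.477
|Γ|² = 0.227
P_refl = |Γ|²·P_inc = 132 mW, P_del = (1 − |Γ|²)·P_inc = 450 mW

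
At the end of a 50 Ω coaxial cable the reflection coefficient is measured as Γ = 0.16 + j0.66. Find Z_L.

Z_L = Z_0·(1 + Γ)/(1 − Γ) = 50·(1.16 + j0.66)/(0.84 − j0.66)

Z_L ≈ 23.6 + j57.8 Ω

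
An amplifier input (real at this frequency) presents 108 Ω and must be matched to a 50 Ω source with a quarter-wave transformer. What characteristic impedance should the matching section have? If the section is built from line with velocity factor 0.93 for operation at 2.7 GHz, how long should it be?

Z_qwt = √(Z_0·R_L) = √(50 × 108) = √5400
λ = 0.93·c/f = 0.103 m, so l = λ/4 = 0.0258 m

Z_qwt ≈ 73.5 Ω; length ≈ 2.58 cm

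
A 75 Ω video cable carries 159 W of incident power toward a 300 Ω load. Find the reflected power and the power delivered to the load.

Γ = (300 − 75)/(300 + 75) = 0.6
|Γ|² = 0.36
P_refl = |Γ|²·P_inc = 57.2 W, P_del = (1 − |Γ|²)·P_inc = 102 W

P_reflected ≈ 57.2 W; P_delivered ≈ 102 W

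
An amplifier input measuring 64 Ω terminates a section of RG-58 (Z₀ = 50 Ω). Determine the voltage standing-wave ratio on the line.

VSWR ≈ 1.28

Γ = (64 − 50)/(64 + 50) = 0.123
VSWR = (1 + 0.123)/(1 − 0.123)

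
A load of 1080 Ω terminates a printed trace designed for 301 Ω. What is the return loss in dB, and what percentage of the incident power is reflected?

RL ≈ 4.97 dB; 31.8% of incident power reflected

Γ = (1080 − 301)/(1080 + 301) = 0.564
RL = −20·log₁₀(0.564) = 4.97 dB
P_refl/P_inc = |Γ|² = 0.318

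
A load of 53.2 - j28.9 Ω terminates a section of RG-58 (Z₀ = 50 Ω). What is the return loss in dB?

Γ = (3.2 − j28.9)/(103.2 − j28.9), |Γ| = 0.271
RL = −20·log₁₀|Γ| = −20·log₁₀(0.271)

RL ≈ 11.3 dB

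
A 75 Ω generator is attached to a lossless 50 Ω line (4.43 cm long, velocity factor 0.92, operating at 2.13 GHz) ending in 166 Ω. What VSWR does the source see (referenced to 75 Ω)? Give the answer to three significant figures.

VSWR ≈ 4.19

λ = v/f = 0.92·c / 2.13 GHz = 0.13 m
βl = 2π·l/λ = 2π × 0.342 = 123°
tan(βl) = -1.54
Z_in = Z_0·(Z_L + jZ_0·tanβl)/(Z_0 + jZ_L·tanβl) = 20.7 + j28.5 Ω
Γ_s = (Z_in − Z_s)/(Z_in + Z_s) = (-54.3 + j28.5)/(95.7 + j28.5), |Γ_s| = 0.615
VSWR = (1 + |Γ_s|)/(1 − |Γ_s|)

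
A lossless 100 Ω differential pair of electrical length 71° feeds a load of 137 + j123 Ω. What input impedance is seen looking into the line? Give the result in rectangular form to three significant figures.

Z_in ≈ 57.6 − j71.7 Ω

tan(βl) = tan(71°) = 2.9
Z_in = Z_0·(Z_L + jZ_0·tanβl)/(Z_0 + jZ_L·tanβl)
     = 100·(137 + j413)/(-257 + j398)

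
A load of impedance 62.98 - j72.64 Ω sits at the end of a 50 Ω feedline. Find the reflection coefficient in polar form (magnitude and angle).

Γ = (Z_L − Z_0)/(Z_L + Z_0) = (12.98 − j72.64)/(113 − j72.64)
|Γ| = 73.8/134 = 0.549

Γ ≈ 0.549 ∠ -47.1°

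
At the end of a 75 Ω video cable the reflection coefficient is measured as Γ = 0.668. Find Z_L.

Z_L = Z_0·(1 + Γ)/(1 − Γ) = 75·(1.67)/(0.332)

Z_L ≈ 377 Ω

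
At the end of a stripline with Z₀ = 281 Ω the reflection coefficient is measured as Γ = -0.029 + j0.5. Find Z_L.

Z_L = Z_0·(1 + Γ)/(1 − Γ) = 281·(0.971 + j0.5)/(1.03 − j0.5)

Z_L ≈ 161 + j215 Ω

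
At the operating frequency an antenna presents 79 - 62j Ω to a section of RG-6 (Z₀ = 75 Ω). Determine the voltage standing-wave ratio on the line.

Γ = (Z_L − Z_0)/(Z_L + Z_0) = (4 − j62)/(154 − j62)
|Γ| = 62.1/166 = 0.374
VSWR = (1 + |Γ|)/(1 − |Γ|) = 1.37/0.626

VSWR ≈ 2.2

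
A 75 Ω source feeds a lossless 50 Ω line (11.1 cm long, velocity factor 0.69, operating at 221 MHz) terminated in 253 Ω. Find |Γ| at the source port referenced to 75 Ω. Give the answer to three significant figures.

|Γ| ≈ 0.685

λ = v/f = 0.69·c / 221 MHz = 0.937 m
βl = 2π·l/λ = 2π × 0.119 = 42.7°
tan(βl) = 0.922
Z_in = Z_0·(Z_L + jZ_0·tanβl)/(Z_0 + jZ_L·tanβl) = 20.6 − j49.8 Ω
Γ_s = (Z_in − Z_s)/(Z_in + Z_s) = (-54.4 − j49.8)/(95.6 − j49.8), |Γ_s| = 0.685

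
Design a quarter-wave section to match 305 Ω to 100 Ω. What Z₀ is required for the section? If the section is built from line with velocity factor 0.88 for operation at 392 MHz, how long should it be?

Z_qwt = √(Z_0·R_L) = √(100 × 305) = √30500
λ = 0.88·c/f = 0.673 m, so l = λ/4 = 0.168 m

Z_qwt ≈ 175 Ω; length ≈ 16.8 cm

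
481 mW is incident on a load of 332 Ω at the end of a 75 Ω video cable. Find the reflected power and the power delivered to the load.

Γ = (332 − 75)/(332 + 75) = 0.631
|Γ|² = 0.399
P_refl = |Γ|²·P_inc = 192 mW, P_del = (1 − |Γ|²)·P_inc = 289 mW

P_reflected ≈ 192 mW; P_delivered ≈ 289 mW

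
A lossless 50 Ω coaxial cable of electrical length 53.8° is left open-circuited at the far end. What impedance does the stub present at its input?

tan(βl) = 1.37
For an open-circuited stub, Z_in = −jZ_0·cot(βl) = −jZ_0/tan(βl)

Z_in ≈ −j36.6 Ω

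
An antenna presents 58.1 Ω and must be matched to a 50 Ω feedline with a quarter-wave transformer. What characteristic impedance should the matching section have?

Z_qwt ≈ 53.9 Ω

Z_qwt = √(Z_0·R_L) = √(50 × 58.1) = √2905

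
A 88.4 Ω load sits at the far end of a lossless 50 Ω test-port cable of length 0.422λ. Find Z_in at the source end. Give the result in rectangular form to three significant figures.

Z_in ≈ 60.1 + j30 Ω

βl = 2π × 0.422 = 152°
tan(βl) = tan(152°) = -0.534
Z_in = Z_0·(Z_L + jZ_0·tanβl)/(Z_0 + jZ_L·tanβl)
     = 50·(88.4 − j26.7)/(50 − j47.2)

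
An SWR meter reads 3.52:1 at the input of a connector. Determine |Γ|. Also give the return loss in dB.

|Γ| ≈ 0.558; return loss ≈ 5.07 dB

|Γ| = (S − 1)/(S + 1) = (3.52 − 1)/(3.52 + 1) = 2.52/4.52
RL = −20·log₁₀|Γ| = −20·log₁₀(0.558)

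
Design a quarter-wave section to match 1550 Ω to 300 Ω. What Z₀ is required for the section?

Z_qwt = √(Z_0·R_L) = √(300 × 1550) = √465000

Z_qwt ≈ 682 Ω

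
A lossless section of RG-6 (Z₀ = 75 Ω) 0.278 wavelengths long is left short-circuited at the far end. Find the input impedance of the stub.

Z_in ≈ −j422 Ω

βl = 2π × 0.278 = 100°
tan(βl) = -5.63
For a short-circuited stub, Z_in = jZ_0·tan(βl)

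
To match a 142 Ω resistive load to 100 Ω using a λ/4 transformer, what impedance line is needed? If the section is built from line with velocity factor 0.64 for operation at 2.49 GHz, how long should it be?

Z_qwt = √(Z_0·R_L) = √(100 × 142) = √14200
λ = 0.64·c/f = 0.0771 m, so l = λ/4 = 0.0193 m

Z_qwt ≈ 119 Ω; length ≈ 1.93 cm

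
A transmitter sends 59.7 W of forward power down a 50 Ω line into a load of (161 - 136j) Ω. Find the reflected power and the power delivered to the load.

P_reflected ≈ 29.2 W; P_delivered ≈ 30.5 W

|Γ| = |(111 − j136)/(211 − j136)| = 0.699
|Γ|² = 0.489
P_refl = |Γ|²·P_inc = 29.2 W, P_del = (1 − |Γ|²)·P_inc = 30.5 W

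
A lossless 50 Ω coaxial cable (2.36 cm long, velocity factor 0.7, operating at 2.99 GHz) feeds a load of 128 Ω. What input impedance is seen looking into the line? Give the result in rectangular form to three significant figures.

λ = v/f = 0.7·c / 2.99 GHz = 0.0702 m
βl = 2π·l/λ = 2π × 0.336 = 121°
tan(βl) = tan(121°) = -1.67
Z_in = Z_0·(Z_L + jZ_0·tanβl)/(Z_0 + jZ_L·tanβl)
     = 50·(128 − j83.3)/(50 − j213)

Z_in ≈ 25.2 + j24.1 Ω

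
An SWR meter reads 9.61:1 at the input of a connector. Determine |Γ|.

|Γ| ≈ 0.811

|Γ| = (S − 1)/(S + 1) = (9.61 − 1)/(9.61 + 1) = 8.61/10.6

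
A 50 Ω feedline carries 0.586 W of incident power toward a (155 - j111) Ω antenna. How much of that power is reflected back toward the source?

|Γ| = |(105 − j111)/(205 − j111)| = 0.655
|Γ|² = 0.43
P_refl = |Γ|²·P_inc = 0.252 W, P_del = (1 − |Γ|²)·P_inc = 0.334 W

P_reflected ≈ 0.252 W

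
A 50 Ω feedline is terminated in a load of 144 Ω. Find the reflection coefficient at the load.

Γ = 0.485

Γ = (Z_L − Z_0)/(Z_L + Z_0) = (144 − 50)/(144 + 50) = 94/194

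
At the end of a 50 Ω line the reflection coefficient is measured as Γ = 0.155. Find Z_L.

Z_L = Z_0·(1 + Γ)/(1 − Γ) = 50·(1.16)/(0.845)

Z_L ≈ 68.3 Ω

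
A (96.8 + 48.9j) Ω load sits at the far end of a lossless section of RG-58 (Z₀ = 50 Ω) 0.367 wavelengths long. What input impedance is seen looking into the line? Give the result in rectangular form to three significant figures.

βl = 2π × 0.367 = 132°
tan(βl) = tan(132°) = -1.11
Z_in = Z_0·(Z_L + jZ_0·tanβl)/(Z_0 + jZ_L·tanβl)
     = 50·(96.8 − j6.4)/(104 − j107)

Z_in ≈ 24.1 + j21.7 Ω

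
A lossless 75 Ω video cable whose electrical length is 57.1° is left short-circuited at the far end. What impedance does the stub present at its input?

tan(βl) = 1.55
For a short-circuited stub, Z_in = jZ_0·tan(βl)

Z_in ≈ +j116 Ω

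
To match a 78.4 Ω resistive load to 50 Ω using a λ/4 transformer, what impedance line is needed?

Z_qwt = √(Z_0·R_L) = √(50 × 78.4) = √3920

Z_qwt ≈ 62.6 Ω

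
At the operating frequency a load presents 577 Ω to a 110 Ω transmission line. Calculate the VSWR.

Γ = (577 − 110)/(577 + 110) = 0.68
VSWR = (1 + 0.68)/(1 − 0.68)

VSWR ≈ 5.25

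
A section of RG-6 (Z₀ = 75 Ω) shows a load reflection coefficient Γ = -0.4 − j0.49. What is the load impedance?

Z_L = Z_0·(1 + Γ)/(1 − Γ) = 75·(0.6 − j0.49)/(1.4 + j0.49)

Z_L ≈ 20.5 − j33.4 Ω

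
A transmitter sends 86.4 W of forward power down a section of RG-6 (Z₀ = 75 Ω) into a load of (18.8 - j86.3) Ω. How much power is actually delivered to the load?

P_delivered ≈ 30 W

|Γ| = |(-56.2 − j86.3)/(93.8 − j86.3)| = 0.808
|Γ|² = 0.653
P_refl = |Γ|²·P_inc = 56.4 W, P_del = (1 − |Γ|²)·P_inc = 30 W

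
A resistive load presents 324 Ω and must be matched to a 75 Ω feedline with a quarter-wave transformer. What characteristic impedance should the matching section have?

Z_qwt ≈ 156 Ω

Z_qwt = √(Z_0·R_L) = √(75 × 324) = √24300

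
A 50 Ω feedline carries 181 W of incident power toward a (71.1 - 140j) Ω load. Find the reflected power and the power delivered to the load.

P_reflected ≈ 106 W; P_delivered ≈ 75.1 W

|Γ| = |(21.1 − j140)/(121.1 − j140)| = 0.765
|Γ|² = 0.585
P_refl = |Γ|²·P_inc = 106 W, P_del = (1 − |Γ|²)·P_inc = 75.1 W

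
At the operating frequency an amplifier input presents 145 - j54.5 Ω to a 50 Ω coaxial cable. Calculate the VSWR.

Γ = (Z_L − Z_0)/(Z_L + Z_0) = (95 − j54.5)/(195 − j54.5)
|Γ| = 110/202 = 0.541
VSWR = (1 + |Γ|)/(1 − |Γ|) = 1.54/0.459

VSWR ≈ 3.36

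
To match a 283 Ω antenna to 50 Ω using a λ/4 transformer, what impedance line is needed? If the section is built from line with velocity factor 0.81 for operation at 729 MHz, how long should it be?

Z_qwt = √(Z_0·R_L) = √(50 × 283) = √14150
λ = 0.81·c/f = 0.333 m, so l = λ/4 = 0.0833 m

Z_qwt ≈ 119 Ω; length ≈ 8.33 cm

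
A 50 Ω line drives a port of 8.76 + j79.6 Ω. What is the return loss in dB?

RL ≈ 0.856 dB

Γ = (-41.24 + j79.6)/(58.76 + j79.6), |Γ| = 0.906
RL = −20·log₁₀|Γ| = −20·log₁₀(0.906)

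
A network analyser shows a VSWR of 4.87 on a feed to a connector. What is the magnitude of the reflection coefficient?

|Γ| ≈ 0.659

|Γ| = (S − 1)/(S + 1) = (4.87 − 1)/(4.87 + 1) = 3.87/5.87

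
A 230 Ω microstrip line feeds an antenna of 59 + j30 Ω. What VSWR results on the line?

Γ = (Z_L − Z_0)/(Z_L + Z_0) = (-171 + j30)/(289 + j30)
|Γ| = 174/291 = 0.598
VSWR = (1 + |Γ|)/(1 − |Γ|) = 1.6/0.402

VSWR ≈ 3.97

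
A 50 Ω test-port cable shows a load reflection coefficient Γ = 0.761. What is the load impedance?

Z_L ≈ 368 Ω

Z_L = Z_0·(1 + Γ)/(1 − Γ) = 50·(1.76)/(0.239)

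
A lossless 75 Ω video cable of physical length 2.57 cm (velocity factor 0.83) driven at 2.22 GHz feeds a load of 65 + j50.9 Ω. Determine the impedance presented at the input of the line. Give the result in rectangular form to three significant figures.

Z_in ≈ 63 − j49.6 Ω

λ = v/f = 0.83·c / 2.22 GHz = 0.112 m
βl = 2π·l/λ = 2π × 0.229 = 82.5°
tan(βl) = tan(82.5°) = 7.58
Z_in = Z_0·(Z_L + jZ_0·tanβl)/(Z_0 + jZ_L·tanβl)
     = 75·(65 + j620)/(-311 + j493)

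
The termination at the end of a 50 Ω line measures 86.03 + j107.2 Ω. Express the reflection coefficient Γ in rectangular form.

Γ = (Z_L − Z_0)/(Z_L + Z_0) = (36.03 + j107.2)/(136 + j107.2)

Γ ≈ 0.547 + j0.357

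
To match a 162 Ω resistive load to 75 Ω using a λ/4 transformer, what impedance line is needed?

Z_qwt ≈ 110 Ω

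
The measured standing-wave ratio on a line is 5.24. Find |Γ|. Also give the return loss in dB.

|Γ| = (S − 1)/(S + 1) = (5.24 − 1)/(5.24 + 1) = 4.24/6.24
RL = −20·log₁₀|Γ| = −20·log₁₀(0.679)

|Γ| ≈ 0.679; return loss ≈ 3.36 dB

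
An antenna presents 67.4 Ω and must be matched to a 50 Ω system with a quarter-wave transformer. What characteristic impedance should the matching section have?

Z_qwt = √(Z_0·R_L) = √(50 × 67.4) = √3370

Z_qwt ≈ 58.1 Ω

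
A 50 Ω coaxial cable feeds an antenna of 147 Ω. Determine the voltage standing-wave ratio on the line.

Γ = (147 − 50)/(147 + 50) = 0.492
VSWR = (1 + 0.492)/(1 − 0.492)

VSWR ≈ 2.94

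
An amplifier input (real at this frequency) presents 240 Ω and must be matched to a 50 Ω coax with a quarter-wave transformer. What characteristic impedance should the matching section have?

Z_qwt ≈ 110 Ω

Z_qwt = √(Z_0·R_L) = √(50 × 240) = √12000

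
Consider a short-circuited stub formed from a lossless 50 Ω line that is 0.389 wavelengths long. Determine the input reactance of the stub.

X_in ≈ -41.9 Ω (capacitive)

βl = 2π × 0.389 = 140°
tan(βl) = -0.838
For a short-circuited stub, Z_in = jZ_0·tan(βl)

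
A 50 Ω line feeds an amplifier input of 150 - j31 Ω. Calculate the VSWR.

VSWR ≈ 3.14

Γ = (Z_L − Z_0)/(Z_L + Z_0) = (100 − j31)/(200 − j31)
|Γ| = 105/202 = 0.517
VSWR = (1 + |Γ|)/(1 − |Γ|) = 1.52/0.483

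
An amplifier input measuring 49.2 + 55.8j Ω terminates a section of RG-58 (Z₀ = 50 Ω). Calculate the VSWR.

VSWR ≈ 2.92

Γ = (Z_L − Z_0)/(Z_L + Z_0) = (-0.8 + j55.8)/(99.2 + j55.8)
|Γ| = 55.8/114 = 0.49
VSWR = (1 + |Γ|)/(1 − |Γ|) = 1.49/0.51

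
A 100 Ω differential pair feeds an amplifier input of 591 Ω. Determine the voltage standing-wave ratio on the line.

VSWR ≈ 5.91

For a purely resistive load, VSWR = R_L/Z_0 or Z_0/R_L (whichever > 1) = 591/100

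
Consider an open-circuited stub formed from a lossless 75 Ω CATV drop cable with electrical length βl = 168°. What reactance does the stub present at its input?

X_in ≈ 353 Ω (inductive)

tan(βl) = -0.213
For an open-circuited stub, Z_in = −jZ_0·cot(βl) = −jZ_0/tan(βl)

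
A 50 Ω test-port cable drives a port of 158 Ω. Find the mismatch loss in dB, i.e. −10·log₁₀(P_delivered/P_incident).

mismatch loss ≈ 1.36 dB

Γ = (158 − 50)/(158 + 50) = 0.519
|Γ|² = 0.27, so P_del/P_inc = 1 − |Γ|² = 0.73
ML = −10·log₁₀(1 − |Γ|²)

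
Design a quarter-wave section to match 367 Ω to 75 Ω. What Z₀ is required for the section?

Z_qwt = √(Z_0·R_L) = √(75 × 367) = √27520

Z_qwt ≈ 166 Ω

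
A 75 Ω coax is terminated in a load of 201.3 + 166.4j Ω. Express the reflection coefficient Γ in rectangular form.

Γ ≈ 0.602 + j0.24

Γ = (Z_L − Z_0)/(Z_L + Z_0) = (126.3 + j166.4)/(276.3 + j166.4)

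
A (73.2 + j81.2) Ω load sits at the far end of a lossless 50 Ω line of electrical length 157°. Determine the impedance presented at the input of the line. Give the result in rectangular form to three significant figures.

tan(βl) = tan(157°) = -0.424
Z_in = Z_0·(Z_L + jZ_0·tanβl)/(Z_0 + jZ_L·tanβl)
     = 50·(73.2 + j60)/(84.5 − j31.1)

Z_in ≈ 26.7 + j45.3 Ω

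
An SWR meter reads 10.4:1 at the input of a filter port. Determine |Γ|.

|Γ| ≈ 0.825

|Γ| = (S − 1)/(S + 1) = (10.4 − 1)/(10.4 + 1) = 9.4/11.4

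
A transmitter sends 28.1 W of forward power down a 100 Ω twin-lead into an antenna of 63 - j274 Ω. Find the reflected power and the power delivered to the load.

|Γ| = |(-37 − j274)/(163 − j274)| = 0.867
|Γ|² = 0.752
P_refl = |Γ|²·P_inc = 21.1 W, P_del = (1 − |Γ|²)·P_inc = 6.97 W

P_reflected ≈ 21.1 W; P_delivered ≈ 6.97 W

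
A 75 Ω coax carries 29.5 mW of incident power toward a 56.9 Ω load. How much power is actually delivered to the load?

P_delivered ≈ 28.9 mW

Γ = (56.9 − 75)/(56.9 + 75) = -0.137
|Γ|² = 0.0188
P_refl = |Γ|²·P_inc = 0.556 mW, P_del = (1 − |Γ|²)·P_inc = 28.9 mW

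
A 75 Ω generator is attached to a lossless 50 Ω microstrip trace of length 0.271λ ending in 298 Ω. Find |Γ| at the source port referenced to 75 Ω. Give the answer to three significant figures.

βl = 2π × 0.271 = 97.6°
tan(βl) = -7.53
Z_in = Z_0·(Z_L + jZ_0·tanβl)/(Z_0 + jZ_L·tanβl) = 8.53 + j6.45 Ω
Γ_s = (Z_in − Z_s)/(Z_in + Z_s) = (-66.5 + j6.45)/(83.5 + j6.45), |Γ_s| = 0.797

|Γ| ≈ 0.797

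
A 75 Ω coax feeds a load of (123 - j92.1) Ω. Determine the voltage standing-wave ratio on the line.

VSWR ≈ 2.81

Γ = (Z_L − Z_0)/(Z_L + Z_0) = (48 − j92.1)/(198 − j92.1)
|Γ| = 104/218 = 0.476
VSWR = (1 + |Γ|)/(1 − |Γ|) = 1.48/0.524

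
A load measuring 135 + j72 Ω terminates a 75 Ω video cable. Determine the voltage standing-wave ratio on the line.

VSWR ≈ 2.46

Γ = (Z_L − Z_0)/(Z_L + Z_0) = (60 + j72)/(210 + j72)
|Γ| = 93.7/222 = 0.422
VSWR = (1 + |Γ|)/(1 − |Γ|) = 1.42/0.578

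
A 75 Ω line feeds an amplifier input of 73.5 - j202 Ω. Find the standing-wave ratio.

Γ = (Z_L − Z_0)/(Z_L + Z_0) = (-1.5 − j202)/(148.5 − j202)
|Γ| = 202/251 = 0.806
VSWR = (1 + |Γ|)/(1 − |Γ|) = 1.81/0.194

VSWR ≈ 9.29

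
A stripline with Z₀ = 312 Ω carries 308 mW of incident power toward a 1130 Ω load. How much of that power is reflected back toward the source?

P_reflected ≈ 99.1 mW

Γ = (1130 − 312)/(1130 + 312) = 0.567
|Γ|² = 0.322
P_refl = |Γ|²·P_inc = 99.1 mW, P_del = (1 − |Γ|²)·P_inc = 209 mW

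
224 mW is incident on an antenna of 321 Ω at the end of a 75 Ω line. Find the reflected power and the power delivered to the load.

Γ = (321 − 75)/(321 + 75) = 0.621
|Γ|² = 0.386
P_refl = |Γ|²·P_inc = 86.4 mW, P_del = (1 − |Γ|²)·P_inc = 138 mW

P_reflected ≈ 86.4 mW; P_delivered ≈ 138 mW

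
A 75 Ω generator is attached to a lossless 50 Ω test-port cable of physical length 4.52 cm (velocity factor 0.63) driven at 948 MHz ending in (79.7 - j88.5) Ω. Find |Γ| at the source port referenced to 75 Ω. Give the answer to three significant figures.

|Γ| ≈ 0.706

λ = v/f = 0.63·c / 948 MHz = 0.199 m
βl = 2π·l/λ = 2π × 0.227 = 81.6°
tan(βl) = 6.79
Z_in = Z_0·(Z_L + jZ_0·tanβl)/(Z_0 + jZ_L·tanβl) = 13.1 + j8.39 Ω
Γ_s = (Z_in − Z_s)/(Z_in + Z_s) = (-61.9 + j8.39)/(88.1 + j8.39), |Γ_s| = 0.706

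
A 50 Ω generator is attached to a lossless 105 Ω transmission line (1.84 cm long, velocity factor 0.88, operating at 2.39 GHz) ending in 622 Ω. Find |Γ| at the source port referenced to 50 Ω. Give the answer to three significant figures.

|Γ| ≈ 0.684

λ = v/f = 0.88·c / 2.39 GHz = 0.11 m
βl = 2π·l/λ = 2π × 0.167 = 60°
tan(βl) = 1.73
Z_in = Z_0·(Z_L + jZ_0·tanβl)/(Z_0 + jZ_L·tanβl) = 23.4 − j58.4 Ω
Γ_s = (Z_in − Z_s)/(Z_in + Z_s) = (-26.6 − j58.4)/(73.4 − j58.4), |Γ_s| = 0.684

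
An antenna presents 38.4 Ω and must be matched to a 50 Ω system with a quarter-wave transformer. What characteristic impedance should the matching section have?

Z_qwt ≈ 43.8 Ω

Z_qwt = √(Z_0·R_L) = √(50 × 38.4) = √1920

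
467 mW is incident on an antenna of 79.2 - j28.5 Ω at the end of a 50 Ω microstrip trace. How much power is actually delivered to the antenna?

P_delivered ≈ 423 mW

|Γ| = |(29.2 − j28.5)/(129.2 − j28.5)| = 0.308
|Γ|² = 0.0951
P_refl = |Γ|²·P_inc = 44.4 mW, P_del = (1 − |Γ|²)·P_inc = 423 mW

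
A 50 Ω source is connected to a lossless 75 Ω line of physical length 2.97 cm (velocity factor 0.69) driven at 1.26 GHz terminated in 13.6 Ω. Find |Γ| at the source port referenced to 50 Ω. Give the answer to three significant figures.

|Γ| ≈ 0.764

λ = v/f = 0.69·c / 1.26 GHz = 0.164 m
βl = 2π·l/λ = 2π × 0.181 = 65.1°
tan(βl) = 2.15
Z_in = Z_0·(Z_L + jZ_0·tanβl)/(Z_0 + jZ_L·tanβl) = 66.5 + j135 Ω
Γ_s = (Z_in − Z_s)/(Z_in + Z_s) = (16.5 + j135)/(116 + j135), |Γ_s| = 0.764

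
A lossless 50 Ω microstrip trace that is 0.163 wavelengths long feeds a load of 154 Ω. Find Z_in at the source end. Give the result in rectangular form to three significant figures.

Z_in ≈ 21.4 − j26.2 Ω

βl = 2π × 0.163 = 58.7°
tan(βl) = tan(58.7°) = 1.64
Z_in = Z_0·(Z_L + jZ_0·tanβl)/(Z_0 + jZ_L·tanβl)
     = 50·(154 + j82.2)/(50 + j253)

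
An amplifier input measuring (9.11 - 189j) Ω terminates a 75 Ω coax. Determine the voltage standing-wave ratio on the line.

Γ = (Z_L − Z_0)/(Z_L + Z_0) = (-65.89 − j189)/(84.11 − j189)
|Γ| = 200/207 = 0.968
VSWR = (1 + |Γ|)/(1 − |Γ|) = 1.97/0.0325

VSWR ≈ 60.6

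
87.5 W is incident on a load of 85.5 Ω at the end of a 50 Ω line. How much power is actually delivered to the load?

Γ = (85.5 − 50)/(85.5 + 50) = 0.262
|Γ|² = 0.0686
P_refl = |Γ|²·P_inc = 6.01 W, P_del = (1 − |Γ|²)·P_inc = 81.5 W

P_delivered ≈ 81.5 W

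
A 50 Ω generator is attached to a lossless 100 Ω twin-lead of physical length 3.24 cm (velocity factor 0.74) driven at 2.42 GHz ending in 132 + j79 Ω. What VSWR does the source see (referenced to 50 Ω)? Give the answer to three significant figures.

VSWR ≈ 1.4

λ = v/f = 0.74·c / 2.42 GHz = 0.0917 m
βl = 2π·l/λ = 2π × 0.353 = 127°
tan(βl) = -1.32
Z_in = Z_0·(Z_L + jZ_0·tanβl)/(Z_0 + jZ_L·tanβl) = 50.2 + j16.9 Ω
Γ_s = (Z_in − Z_s)/(Z_in + Z_s) = (0.215 + j16.9)/(100 + j16.9), |Γ_s| = 0.166
VSWR = (1 + |Γ_s|)/(1 − |Γ_s|)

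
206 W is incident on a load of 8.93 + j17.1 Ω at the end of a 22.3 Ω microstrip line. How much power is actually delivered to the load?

P_delivered ≈ 129 W

|Γ| = |(-13.37 + j17.1)/(31.23 + j17.1)| = 0.61
|Γ|² = 0.372
P_refl = |Γ|²·P_inc = 76.6 W, P_del = (1 − |Γ|²)·P_inc = 129 W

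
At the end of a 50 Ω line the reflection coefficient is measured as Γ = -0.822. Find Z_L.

Z_L = Z_0·(1 + Γ)/(1 − Γ) = 50·(0.178)/(1.82)

Z_L ≈ 4.88 Ω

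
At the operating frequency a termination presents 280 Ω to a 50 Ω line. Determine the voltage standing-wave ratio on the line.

Γ = (280 − 50)/(280 + 50) = 0.697
VSWR = (1 + 0.697)/(1 − 0.697)

VSWR ≈ 5.6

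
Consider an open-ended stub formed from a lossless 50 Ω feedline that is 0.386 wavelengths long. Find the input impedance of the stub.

Z_in ≈ +j57.4 Ω

βl = 2π × 0.386 = 139°
tan(βl) = -0.871
For an open-ended stub, Z_in = −jZ_0·cot(βl) = −jZ_0/tan(βl)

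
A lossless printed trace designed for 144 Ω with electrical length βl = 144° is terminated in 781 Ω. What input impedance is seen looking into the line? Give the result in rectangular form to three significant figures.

tan(βl) = tan(144°) = -0.727
Z_in = Z_0·(Z_L + jZ_0·tanβl)/(Z_0 + jZ_L·tanβl)
     = 144·(781 − j105)/(144 − j567)

Z_in ≈ 72.2 + j180 Ω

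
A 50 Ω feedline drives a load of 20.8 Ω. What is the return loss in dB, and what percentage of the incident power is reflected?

RL ≈ 7.69 dB; 17% of incident power reflected

Γ = (20.8 − 50)/(20.8 + 50) = -0.412
RL = −20·log₁₀(0.412) = 7.69 dB
P_refl/P_inc = |Γ|² = 0.17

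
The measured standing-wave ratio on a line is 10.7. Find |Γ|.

|Γ| = (S − 1)/(S + 1) = (10.7 − 1)/(10.7 + 1) = 9.7/11.7

|Γ| ≈ 0.829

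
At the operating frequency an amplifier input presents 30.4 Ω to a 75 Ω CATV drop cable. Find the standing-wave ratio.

Γ = (30.4 − 75)/(30.4 + 75) = -0.423
VSWR = (1 + 0.423)/(1 − 0.423)

VSWR ≈ 2.47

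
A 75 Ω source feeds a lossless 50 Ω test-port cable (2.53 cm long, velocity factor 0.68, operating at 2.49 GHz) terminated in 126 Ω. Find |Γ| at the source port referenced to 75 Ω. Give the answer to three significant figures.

|Γ| ≈ 0.559

λ = v/f = 0.68·c / 2.49 GHz = 0.0819 m
βl = 2π·l/λ = 2π × 0.309 = 111°
tan(βl) = -2.58
Z_in = Z_0·(Z_L + jZ_0·tanβl)/(Z_0 + jZ_L·tanβl) = 22.3 + j15.9 Ω
Γ_s = (Z_in − Z_s)/(Z_in + Z_s) = (-52.7 + j15.9)/(97.3 + j15.9), |Γ_s| = 0.559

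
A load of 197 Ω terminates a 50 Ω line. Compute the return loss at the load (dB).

RL ≈ 4.51 dB

Γ = (197 − 50)/(197 + 50) = 0.595
RL = −20·log₁₀|Γ| = −20·log₁₀(0.595)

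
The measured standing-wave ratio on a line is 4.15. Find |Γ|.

|Γ| = (S − 1)/(S + 1) = (4.15 − 1)/(4.15 + 1) = 3.15/5.15

|Γ| ≈ 0.612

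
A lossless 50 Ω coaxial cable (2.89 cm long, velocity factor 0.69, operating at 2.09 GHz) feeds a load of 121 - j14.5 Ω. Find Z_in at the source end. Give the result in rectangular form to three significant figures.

Z_in ≈ 22.2 + j13.6 Ω

λ = v/f = 0.69·c / 2.09 GHz = 0.099 m
βl = 2π·l/λ = 2π × 0.292 = 105°
tan(βl) = tan(105°) = -3.72
Z_in = Z_0·(Z_L + jZ_0·tanβl)/(Z_0 + jZ_L·tanβl)
     = 50·(121 − j201)/(-3.94 − j450)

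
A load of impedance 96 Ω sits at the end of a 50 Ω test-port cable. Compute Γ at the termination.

Γ = 0.315

Γ = (Z_L − Z_0)/(Z_L + Z_0) = (96 − 50)/(96 + 50) = 46/146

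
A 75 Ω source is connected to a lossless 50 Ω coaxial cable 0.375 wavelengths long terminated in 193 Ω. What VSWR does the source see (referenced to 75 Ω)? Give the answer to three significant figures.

VSWR ≈ 4.23

βl = 2π × 0.375 = 135°
tan(βl) = -1
Z_in = Z_0·(Z_L + jZ_0·tanβl)/(Z_0 + jZ_L·tanβl) = 24.3 + j43.7 Ω
Γ_s = (Z_in − Z_s)/(Z_in + Z_s) = (-50.7 + j43.7)/(99.3 + j43.7), |Γ_s| = 0.617
VSWR = (1 + |Γ_s|)/(1 − |Γ_s|)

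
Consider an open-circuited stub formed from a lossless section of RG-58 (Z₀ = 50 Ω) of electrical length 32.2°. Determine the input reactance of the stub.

X_in ≈ -79.4 Ω (capacitive)

tan(βl) = 0.63
For an open-circuited stub, Z_in = −jZ_0·cot(βl) = −jZ_0/tan(βl)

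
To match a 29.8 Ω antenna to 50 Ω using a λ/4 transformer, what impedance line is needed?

Z_qwt = √(Z_0·R_L) = √(50 × 29.8) = √1490

Z_qwt ≈ 38.6 Ω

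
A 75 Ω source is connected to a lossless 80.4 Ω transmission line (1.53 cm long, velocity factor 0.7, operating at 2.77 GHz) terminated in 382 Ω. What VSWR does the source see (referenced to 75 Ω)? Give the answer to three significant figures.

λ = v/f = 0.7·c / 2.77 GHz = 0.0758 m
βl = 2π·l/λ = 2π × 0.202 = 72.7°
tan(βl) = 3.2
Z_in = Z_0·(Z_L + jZ_0·tanβl)/(Z_0 + jZ_L·tanβl) = 18.5 − j23.9 Ω
Γ_s = (Z_in − Z_s)/(Z_in + Z_s) = (-56.5 − j23.9)/(93.5 − j23.9), |Γ_s| = 0.636
VSWR = (1 + |Γ_s|)/(1 − |Γ_s|)

VSWR ≈ 4.49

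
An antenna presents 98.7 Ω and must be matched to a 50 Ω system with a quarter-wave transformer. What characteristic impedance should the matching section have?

Z_qwt ≈ 70.2 Ω

Z_qwt = √(Z_0·R_L) = √(50 × 98.7) = √4935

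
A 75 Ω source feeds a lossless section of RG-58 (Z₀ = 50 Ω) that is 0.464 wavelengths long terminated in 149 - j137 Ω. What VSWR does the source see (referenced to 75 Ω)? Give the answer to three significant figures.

VSWR ≈ 3.79

βl = 2π × 0.464 = 167°
tan(βl) = -0.23
Z_in = Z_0·(Z_L + jZ_0·tanβl)/(Z_0 + jZ_L·tanβl) = 259 + j78 Ω
Γ_s = (Z_in − Z_s)/(Z_in + Z_s) = (184 + j78)/(334 + j78), |Γ_s| = 0.582
VSWR = (1 + |Γ_s|)/(1 − |Γ_s|)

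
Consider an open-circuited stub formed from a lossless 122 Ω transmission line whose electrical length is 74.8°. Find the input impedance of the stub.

Z_in ≈ −j33.1 Ω

tan(βl) = 3.68
For an open-circuited stub, Z_in = −jZ_0·cot(βl) = −jZ_0/tan(βl)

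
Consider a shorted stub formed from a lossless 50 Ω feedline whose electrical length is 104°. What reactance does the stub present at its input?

tan(βl) = -4.01
For a shorted stub, Z_in = jZ_0·tan(βl)

X_in ≈ -201 Ω (capacitive)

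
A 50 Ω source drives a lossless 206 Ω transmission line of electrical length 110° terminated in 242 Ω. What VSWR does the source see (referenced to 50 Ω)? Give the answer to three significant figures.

VSWR ≈ 3.67

tan(βl) = -2.75
Z_in = Z_0·(Z_L + jZ_0·tanβl)/(Z_0 + jZ_L·tanβl) = 181 + j18.8 Ω
Γ_s = (Z_in − Z_s)/(Z_in + Z_s) = (131 + j18.8)/(231 + j18.8), |Γ_s| = 0.571
VSWR = (1 + |Γ_s|)/(1 − |Γ_s|)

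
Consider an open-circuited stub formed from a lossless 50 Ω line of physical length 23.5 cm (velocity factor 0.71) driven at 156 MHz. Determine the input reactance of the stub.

X_in ≈ -26.6 Ω (capacitive)

λ = v/f = 0.71·c / 156 MHz = 1.37 m
βl = 2π·l/λ = 2π × 0.172 = 62°
tan(βl) = 1.88
For an open-circuited stub, Z_in = −jZ_0·cot(βl) = −jZ_0/tan(βl)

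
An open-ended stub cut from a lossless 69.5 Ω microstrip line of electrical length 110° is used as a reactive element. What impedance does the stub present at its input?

Z_in ≈ +j25.3 Ω

tan(βl) = -2.75
For an open-ended stub, Z_in = −jZ_0·cot(βl) = −jZ_0/tan(βl)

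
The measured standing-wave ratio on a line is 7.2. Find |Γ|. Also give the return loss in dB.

|Γ| ≈ 0.756; return loss ≈ 2.43 dB

|Γ| = (S − 1)/(S + 1) = (7.2 − 1)/(7.2 + 1) = 6.2/8.2
RL = −20·log₁₀|Γ| = −20·log₁₀(0.756)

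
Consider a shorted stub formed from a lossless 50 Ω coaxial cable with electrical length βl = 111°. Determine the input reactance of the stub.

tan(βl) = -2.61
For a shorted stub, Z_in = jZ_0·tan(βl)

X_in ≈ -130 Ω (capacitive)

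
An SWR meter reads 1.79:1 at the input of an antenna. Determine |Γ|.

|Γ| ≈ 0.283

|Γ| = (S − 1)/(S + 1) = (1.79 − 1)/(1.79 + 1) = 0.79/2.79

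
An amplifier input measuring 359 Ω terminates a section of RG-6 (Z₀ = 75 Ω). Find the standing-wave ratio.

For a purely resistive load, VSWR = R_L/Z_0 or Z_0/R_L (whichever > 1) = 359/75

VSWR ≈ 4.79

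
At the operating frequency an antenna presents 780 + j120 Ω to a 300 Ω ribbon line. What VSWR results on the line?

VSWR ≈ 2.67

Γ = (Z_L − Z_0)/(Z_L + Z_0) = (480 + j120)/(1080 + j120)
|Γ| = 495/1090 = 0.455
VSWR = (1 + |Γ|)/(1 − |Γ|) = 1.46/0.545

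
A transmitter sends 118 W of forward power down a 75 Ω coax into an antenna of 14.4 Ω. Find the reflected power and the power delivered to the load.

Γ = (14.4 − 75)/(14.4 + 75) = -0.678
|Γ|² = 0.459
P_refl = |Γ|²·P_inc = 54.2 W, P_del = (1 − |Γ|²)·P_inc = 63.8 W

P_reflected ≈ 54.2 W; P_delivered ≈ 63.8 W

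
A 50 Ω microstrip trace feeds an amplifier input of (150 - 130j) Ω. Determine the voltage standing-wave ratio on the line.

VSWR ≈ 5.4

Γ = (Z_L − Z_0)/(Z_L + Z_0) = (100 − j130)/(200 − j130)
|Γ| = 164/239 = 0.688
VSWR = (1 + |Γ|)/(1 − |Γ|) = 1.69/0.312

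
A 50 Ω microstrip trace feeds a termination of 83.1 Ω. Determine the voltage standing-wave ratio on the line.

VSWR ≈ 1.66

Γ = (83.1 − 50)/(83.1 + 50) = 0.249
VSWR = (1 + 0.249)/(1 − 0.249)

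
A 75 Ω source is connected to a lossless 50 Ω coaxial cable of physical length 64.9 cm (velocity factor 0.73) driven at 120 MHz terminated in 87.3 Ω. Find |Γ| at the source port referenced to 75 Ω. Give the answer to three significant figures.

λ = v/f = 0.73·c / 120 MHz = 1.82 m
βl = 2π·l/λ = 2π × 0.356 = 128°
tan(βl) = -1.28
Z_in = Z_0·(Z_L + jZ_0·tanβl)/(Z_0 + jZ_L·tanβl) = 38.4 + j21.9 Ω
Γ_s = (Z_in − Z_s)/(Z_in + Z_s) = (-36.6 + j21.9)/(113 + j21.9), |Γ_s| = 0.369

|Γ| ≈ 0.369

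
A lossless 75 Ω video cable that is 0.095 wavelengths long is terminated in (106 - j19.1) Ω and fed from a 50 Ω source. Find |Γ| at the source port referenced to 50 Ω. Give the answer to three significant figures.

βl = 2π × 0.095 = 34.2°
tan(βl) = 0.68
Z_in = Z_0·(Z_L + jZ_0·tanβl)/(Z_0 + jZ_L·tanβl) = 67.4 − j28 Ω
Γ_s = (Z_in − Z_s)/(Z_in + Z_s) = (17.4 − j28)/(117 − j28), |Γ_s| = 0.273

|Γ| ≈ 0.273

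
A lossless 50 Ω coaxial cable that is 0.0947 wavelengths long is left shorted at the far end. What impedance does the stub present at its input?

βl = 2π × 0.0947 = 34.1°
tan(βl) = 0.677
For a shorted stub, Z_in = jZ_0·tan(βl)

Z_in ≈ +j33.8 Ω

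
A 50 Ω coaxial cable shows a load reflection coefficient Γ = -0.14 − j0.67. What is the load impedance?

Z_L = Z_0·(1 + Γ)/(1 − Γ) = 50·(0.86 − j0.67)/(1.14 + j0.67)

Z_L ≈ 15.2 − j38.3 Ω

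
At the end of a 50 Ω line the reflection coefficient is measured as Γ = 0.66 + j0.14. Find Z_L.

Z_L ≈ 201 + j104 Ω

Z_L = Z_0·(1 + Γ)/(1 − Γ) = 50·(1.66 + j0.14)/(0.34 − j0.14)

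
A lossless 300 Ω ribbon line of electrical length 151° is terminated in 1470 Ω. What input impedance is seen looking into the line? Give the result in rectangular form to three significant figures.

Z_in ≈ 229 + j457 Ω

tan(βl) = tan(151°) = -0.554
Z_in = Z_0·(Z_L + jZ_0·tanβl)/(Z_0 + jZ_L·tanβl)
     = 300·(1470 − j166)/(300 − j815)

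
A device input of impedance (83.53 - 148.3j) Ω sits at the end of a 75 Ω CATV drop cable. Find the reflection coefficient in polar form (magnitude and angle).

Γ = (Z_L − Z_0)/(Z_L + Z_0) = (8.53 − j148.3)/(158.5 − j148.3)
|Γ| = 149/217 = 0.684

Γ ≈ 0.684 ∠ -43.6°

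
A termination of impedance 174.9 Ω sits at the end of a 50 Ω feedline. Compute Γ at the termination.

Γ = (Z_L − Z_0)/(Z_L + Z_0) = (174.9 − 50)/(174.9 + 50) = 124.9/224.9

Γ = 0.555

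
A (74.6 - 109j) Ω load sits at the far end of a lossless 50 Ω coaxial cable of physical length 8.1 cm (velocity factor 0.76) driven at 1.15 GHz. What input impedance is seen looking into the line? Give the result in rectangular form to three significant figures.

λ = v/f = 0.76·c / 1.15 GHz = 0.198 m
βl = 2π·l/λ = 2π × 0.409 = 147°
tan(βl) = tan(147°) = -0.647
Z_in = Z_0·(Z_L + jZ_0·tanβl)/(Z_0 + jZ_L·tanβl)
     = 50·(74.6 − j141)/(-20.6 − j48.3)

Z_in ≈ 96 + j118 Ω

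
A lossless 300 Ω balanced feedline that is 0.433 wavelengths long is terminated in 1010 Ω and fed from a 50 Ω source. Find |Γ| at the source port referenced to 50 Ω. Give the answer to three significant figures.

|Γ| ≈ 0.89

βl = 2π × 0.433 = 156°
tan(βl) = -0.448
Z_in = Z_0·(Z_L + jZ_0·tanβl)/(Z_0 + jZ_L·tanβl) = 371 + j424 Ω
Γ_s = (Z_in − Z_s)/(Z_in + Z_s) = (321 + j424)/(421 + j424), |Γ_s| = 0.89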